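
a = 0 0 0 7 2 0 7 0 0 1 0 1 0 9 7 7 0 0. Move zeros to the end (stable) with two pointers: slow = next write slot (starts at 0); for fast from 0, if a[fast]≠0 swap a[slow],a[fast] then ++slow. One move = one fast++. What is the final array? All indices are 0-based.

(s=0,f=0) a[fast]=0 → fast++
(s=0,f=1) a[fast]=0 → fast++
(s=0,f=2) a[fast]=0 → fast++
(s=0,f=3) a[fast]=7≠0 swap→a[0]=7 → slow++,fast++
(s=1,f=4) a[fast]=2≠0 swap→a[1]=2 → slow++,fast++
(s=2,f=5) a[fast]=0 → fast++
(s=2,f=6) a[fast]=7≠0 swap→a[2]=7 → slow++,fast++
(s=3,f=7) a[fast]=0 → fast++
(s=3,f=8) a[fast]=0 → fast++
(s=3,f=9) a[fast]=1≠0 swap→a[3]=1 → slow++,fast++
(s=4,f=10) a[fast]=0 → fast++
(s=4,f=11) a[fast]=1≠0 swap→a[4]=1 → slow++,fast++
(s=5,f=12) a[fast]=0 → fast++
(s=5,f=13) a[fast]=9≠0 swap→a[5]=9 → slow++,fast++
(s=6,f=14) a[fast]=7≠0 swap→a[6]=7 → slow++,fast++
(s=7,f=15) a[fast]=7≠0 swap→a[7]=7 → slow++,fast++
(s=8,f=16) a[fast]=0 → fast++
(s=8,f=17) a[fast]=0 → fast++

[7, 2, 7, 1, 1, 9, 7, 7, 0, 0, 0, 0, 0, 0, 0, 0, 0, 0]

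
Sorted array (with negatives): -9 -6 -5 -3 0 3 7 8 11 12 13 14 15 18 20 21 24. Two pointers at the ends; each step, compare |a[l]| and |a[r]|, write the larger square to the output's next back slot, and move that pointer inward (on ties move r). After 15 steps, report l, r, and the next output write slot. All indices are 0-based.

l=3, r=4, next write slot=1

[0,16] |-9|<=|24| out[16]=576 → r--
[0,15] |-9|<=|21| out[15]=441 → r--
[0,14] |-9|<=|20| out[14]=400 → r--
[0,13] |-9|<=|18| out[13]=324 → r--
[0,12] |-9|<=|15| out[12]=225 → r--
[0,11] |-9|<=|14| out[11]=196 → r--
[0,10] |-9|<=|13| out[10]=169 → r--
[0,9] |-9|<=|12| out[9]=144 → r--
[0,8] |-9|<=|11| out[8]=121 → r--
[0,7] |-9|>|8| out[7]=81 → l++
[1,7] |-6|<=|8| out[6]=64 → r--
[1,6] |-6|<=|7| out[5]=49 → r--
[1,5] |-6|>|3| out[4]=36 → l++
[2,5] |-5|>|3| out[3]=25 → l++
[3,5] |-3|<=|3| out[2]=9 → r--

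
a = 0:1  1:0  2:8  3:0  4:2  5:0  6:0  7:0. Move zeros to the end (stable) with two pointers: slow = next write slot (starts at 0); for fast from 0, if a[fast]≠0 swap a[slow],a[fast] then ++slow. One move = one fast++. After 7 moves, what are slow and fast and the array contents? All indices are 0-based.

(s=0,f=0) a[fast]=1≠0 swap→a[0]=1 → slow++,fast++
(s=1,f=1) a[fast]=0 → fast++
(s=1,f=2) a[fast]=8≠0 swap→a[1]=8 → slow++,fast++
(s=2,f=3) a[fast]=0 → fast++
(s=2,f=4) a[fast]=2≠0 swap→a[2]=2 → slow++,fast++
(s=3,f=5) a[fast]=0 → fast++
(s=3,f=6) a[fast]=0 → fast++

slow=3, fast=7, a=[1, 8, 2, 0, 0, 0, 0, 0]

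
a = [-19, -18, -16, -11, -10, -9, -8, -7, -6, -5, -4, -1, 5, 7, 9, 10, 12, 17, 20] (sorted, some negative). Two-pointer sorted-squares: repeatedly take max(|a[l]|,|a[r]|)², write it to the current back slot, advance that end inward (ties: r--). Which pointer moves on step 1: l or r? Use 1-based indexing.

l=1 r=19: |-19|<=|20| out[19]=400, r--

r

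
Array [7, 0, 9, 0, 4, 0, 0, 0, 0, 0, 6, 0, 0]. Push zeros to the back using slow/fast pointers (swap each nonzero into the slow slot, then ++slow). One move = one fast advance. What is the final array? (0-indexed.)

[7, 9, 4, 6, 0, 0, 0, 0, 0, 0, 0, 0, 0]

slow=0 fast=0: a[fast]=7≠0 swap→a[0]=7, slow++,fast++
slow=1 fast=1: a[fast]=0, fast++
slow=1 fast=2: a[fast]=9≠0 swap→a[1]=9, slow++,fast++
slow=2 fast=3: a[fast]=0, fast++
slow=2 fast=4: a[fast]=4≠0 swap→a[2]=4, slow++,fast++
slow=3 fast=5: a[fast]=0, fast++
slow=3 fast=6: a[fast]=0, fast++
slow=3 fast=7: a[fast]=0, fast++
slow=3 fast=8: a[fast]=0, fast++
slow=3 fast=9: a[fast]=0, fast++
slow=3 fast=10: a[fast]=6≠0 swap→a[3]=6, slow++,fast++
slow=4 fast=11: a[fast]=0, fast++
slow=4 fast=12: a[fast]=0, fast++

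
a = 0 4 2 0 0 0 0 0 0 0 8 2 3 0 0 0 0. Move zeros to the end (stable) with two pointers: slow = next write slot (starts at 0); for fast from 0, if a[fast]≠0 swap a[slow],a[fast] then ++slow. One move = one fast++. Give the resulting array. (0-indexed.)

[4, 2, 8, 2, 3, 0, 0, 0, 0, 0, 0, 0, 0, 0, 0, 0, 0]

(s=0,f=0) a[fast]=0 → fast++
(s=0,f=1) a[fast]=4≠0 swap→a[0]=4 → slow++,fast++
(s=1,f=2) a[fast]=2≠0 swap→a[1]=2 → slow++,fast++
(s=2,f=3) a[fast]=0 → fast++
(s=2,f=4) a[fast]=0 → fast++
(s=2,f=5) a[fast]=0 → fast++
(s=2,f=6) a[fast]=0 → fast++
(s=2,f=7) a[fast]=0 → fast++
(s=2,f=8) a[fast]=0 → fast++
(s=2,f=9) a[fast]=0 → fast++
(s=2,f=10) a[fast]=8≠0 swap→a[2]=8 → slow++,fast++
(s=3,f=11) a[fast]=2≠0 swap→a[3]=2 → slow++,fast++
(s=4,f=12) a[fast]=3≠0 swap→a[4]=3 → slow++,fast++
(s=5,f=13) a[fast]=0 → fast++
(s=5,f=14) a[fast]=0 → fast++
(s=5,f=15) a[fast]=0 → fast++
(s=5,f=16) a[fast]=0 → fast++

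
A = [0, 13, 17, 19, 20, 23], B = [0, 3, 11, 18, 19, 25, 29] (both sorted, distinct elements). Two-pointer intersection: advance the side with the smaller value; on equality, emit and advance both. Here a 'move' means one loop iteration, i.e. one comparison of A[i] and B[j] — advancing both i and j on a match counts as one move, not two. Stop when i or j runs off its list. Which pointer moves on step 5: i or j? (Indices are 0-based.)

i

i=0 j=0: 0==0 emit, i++,j++
i=1 j=1: 13>3, j++
i=1 j=2: 13>11, j++
i=1 j=3: 13<18, i++
i=2 j=3: 17<18, i++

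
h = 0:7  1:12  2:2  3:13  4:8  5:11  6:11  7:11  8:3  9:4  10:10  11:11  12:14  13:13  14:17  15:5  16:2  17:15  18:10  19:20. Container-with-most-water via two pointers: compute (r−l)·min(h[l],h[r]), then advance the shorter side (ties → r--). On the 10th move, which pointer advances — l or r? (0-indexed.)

l=0 r=19: min(7,20)*19=133 best=133 *, l++
l=1 r=19: min(12,20)*18=216 best=216 *, l++
l=2 r=19: min(2,20)*17=34 best=216, l++
l=3 r=19: min(13,20)*16=208 best=216, l++
l=4 r=19: min(8,20)*15=120 best=216, l++
l=5 r=19: min(11,20)*14=154 best=216, l++
l=6 r=19: min(11,20)*13=143 best=216, l++
l=7 r=19: min(11,20)*12=132 best=216, l++
l=8 r=19: min(3,20)*11=33 best=216, l++
l=9 r=19: min(4,20)*10=40 best=216, l++

l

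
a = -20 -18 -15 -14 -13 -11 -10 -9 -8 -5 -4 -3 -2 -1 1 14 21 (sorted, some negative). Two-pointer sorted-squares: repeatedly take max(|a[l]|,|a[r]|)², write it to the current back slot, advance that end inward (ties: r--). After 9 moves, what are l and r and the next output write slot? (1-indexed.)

l=8, r=15, next write slot=8

[1,17] |-20|<=|21| out[17]=441 → r--
[1,16] |-20|>|14| out[16]=400 → l++
[2,16] |-18|>|14| out[15]=324 → l++
[3,16] |-15|>|14| out[14]=225 → l++
[4,16] |-14|<=|14| out[13]=196 → r--
[4,15] |-14|>|1| out[12]=196 → l++
[5,15] |-13|>|1| out[11]=169 → l++
[6,15] |-11|>|1| out[10]=121 → l++
[7,15] |-10|>|1| out[9]=100 → l++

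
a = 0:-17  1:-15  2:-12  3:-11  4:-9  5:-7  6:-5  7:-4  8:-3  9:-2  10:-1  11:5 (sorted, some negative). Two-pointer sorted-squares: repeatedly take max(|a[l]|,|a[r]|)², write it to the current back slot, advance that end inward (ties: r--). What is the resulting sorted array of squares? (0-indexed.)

[1, 4, 9, 16, 25, 25, 49, 81, 121, 144, 225, 289]

[0,11] |-17|>|5| out[11]=289 → l++
[1,11] |-15|>|5| out[10]=225 → l++
[2,11] |-12|>|5| out[9]=144 → l++
[3,11] |-11|>|5| out[8]=121 → l++
[4,11] |-9|>|5| out[7]=81 → l++
[5,11] |-7|>|5| out[6]=49 → l++
[6,11] |-5|<=|5| out[5]=25 → r--
[6,10] |-5|>|-1| out[4]=25 → l++
[7,10] |-4|>|-1| out[3]=16 → l++
[8,10] |-3|>|-1| out[2]=9 → l++
[9,10] |-2|>|-1| out[1]=4 → l++
[10,10] |-1|<=|-1| out[0]=1 → r--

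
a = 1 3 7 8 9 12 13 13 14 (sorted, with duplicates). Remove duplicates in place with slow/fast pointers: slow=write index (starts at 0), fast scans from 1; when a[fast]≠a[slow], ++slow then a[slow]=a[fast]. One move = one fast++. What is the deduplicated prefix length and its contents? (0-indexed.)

length 8; prefix = [1, 3, 7, 8, 9, 12, 13, 14]

slow=0 fast=1: a[fast]=3≠a[slow]=1 write a[1]=3, slow++,fast++
slow=1 fast=2: a[fast]=7≠a[slow]=3 write a[2]=7, slow++,fast++
slow=2 fast=3: a[fast]=8≠a[slow]=7 write a[3]=8, slow++,fast++
slow=3 fast=4: a[fast]=9≠a[slow]=8 write a[4]=9, slow++,fast++
slow=4 fast=5: a[fast]=12≠a[slow]=9 write a[5]=12, slow++,fast++
slow=5 fast=6: a[fast]=13≠a[slow]=12 write a[6]=13, slow++,fast++
slow=6 fast=7: a[fast]=13=a[slow] dup, fast++
slow=6 fast=8: a[fast]=14≠a[slow]=13 write a[7]=14, slow++,fast++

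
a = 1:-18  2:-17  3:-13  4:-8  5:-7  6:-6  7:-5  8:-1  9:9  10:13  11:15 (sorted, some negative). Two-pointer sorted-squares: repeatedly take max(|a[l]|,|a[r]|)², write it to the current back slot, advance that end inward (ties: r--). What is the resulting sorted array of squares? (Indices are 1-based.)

l=1 r=11: |-18|>|15| out[11]=324, l++
l=2 r=11: |-17|>|15| out[10]=289, l++
l=3 r=11: |-13|<=|15| out[9]=225, r--
l=3 r=10: |-13|<=|13| out[8]=169, r--
l=3 r=9: |-13|>|9| out[7]=169, l++
l=4 r=9: |-8|<=|9| out[6]=81, r--
l=4 r=8: |-8|>|-1| out[5]=64, l++
l=5 r=8: |-7|>|-1| out[4]=49, l++
l=6 r=8: |-6|>|-1| out[3]=36, l++
l=7 r=8: |-5|>|-1| out[2]=25, l++
l=8 r=8: |-1|<=|-1| out[1]=1, r--

[1, 25, 36, 49, 64, 81, 169, 169, 225, 289, 324]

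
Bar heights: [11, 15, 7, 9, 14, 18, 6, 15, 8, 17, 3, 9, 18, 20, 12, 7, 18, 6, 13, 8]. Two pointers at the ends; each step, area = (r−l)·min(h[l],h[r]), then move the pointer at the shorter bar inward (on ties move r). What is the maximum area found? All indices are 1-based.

max area = 225

l=1 r=20: min(11,8)*19=152 best=152 *, r--
l=1 r=19: min(11,13)*18=198 best=198 *, l++
l=2 r=19: min(15,13)*17=221 best=221 *, r--
l=2 r=18: min(15,6)*16=96 best=221, r--
l=2 r=17: min(15,18)*15=225 best=225 *, l++
l=3 r=17: min(7,18)*14=98 best=225, l++
l=4 r=17: min(9,18)*13=117 best=225, l++
l=5 r=17: min(14,18)*12=168 best=225, l++
l=6 r=17: min(18,18)*11=198 best=225, r--
l=6 r=16: min(18,7)*10=70 best=225, r--
l=6 r=15: min(18,12)*9=108 best=225, r--
l=6 r=14: min(18,20)*8=144 best=225, l++
l=7 r=14: min(6,20)*7=42 best=225, l++
l=8 r=14: min(15,20)*6=90 best=225, l++
l=9 r=14: min(8,20)*5=40 best=225, l++
l=10 r=14: min(17,20)*4=68 best=225, l++
l=11 r=14: min(3,20)*3=9 best=225, l++
l=12 r=14: min(9,20)*2=18 best=225, l++
l=13 r=14: min(18,20)*1=18 best=225, l++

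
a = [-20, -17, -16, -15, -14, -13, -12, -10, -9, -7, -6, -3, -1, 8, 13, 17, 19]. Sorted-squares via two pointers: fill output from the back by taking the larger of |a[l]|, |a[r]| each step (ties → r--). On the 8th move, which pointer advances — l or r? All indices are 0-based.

r

l=0 r=16: |-20|>|19| out[16]=400, l++
l=1 r=16: |-17|<=|19| out[15]=361, r--
l=1 r=15: |-17|<=|17| out[14]=289, r--
l=1 r=14: |-17|>|13| out[13]=289, l++
l=2 r=14: |-16|>|13| out[12]=256, l++
l=3 r=14: |-15|>|13| out[11]=225, l++
l=4 r=14: |-14|>|13| out[10]=196, l++
l=5 r=14: |-13|<=|13| out[9]=169, r--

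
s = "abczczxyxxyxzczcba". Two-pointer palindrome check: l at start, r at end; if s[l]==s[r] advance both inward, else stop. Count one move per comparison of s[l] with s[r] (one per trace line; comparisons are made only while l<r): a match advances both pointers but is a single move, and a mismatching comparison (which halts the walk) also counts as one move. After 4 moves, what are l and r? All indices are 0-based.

l=0 r=17: 'a'=='a', l++,r--
l=1 r=16: 'b'=='b', l++,r--
l=2 r=15: 'c'=='c', l++,r--
l=3 r=14: 'z'=='z', l++,r--

l=4, r=13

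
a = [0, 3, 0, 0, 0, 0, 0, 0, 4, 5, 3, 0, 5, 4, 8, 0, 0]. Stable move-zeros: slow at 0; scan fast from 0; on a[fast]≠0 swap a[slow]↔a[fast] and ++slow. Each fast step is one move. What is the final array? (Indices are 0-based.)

(s=0,f=0) a[fast]=0 → fast++
(s=0,f=1) a[fast]=3≠0 swap→a[0]=3 → slow++,fast++
(s=1,f=2) a[fast]=0 → fast++
(s=1,f=3) a[fast]=0 → fast++
(s=1,f=4) a[fast]=0 → fast++
(s=1,f=5) a[fast]=0 → fast++
(s=1,f=6) a[fast]=0 → fast++
(s=1,f=7) a[fast]=0 → fast++
(s=1,f=8) a[fast]=4≠0 swap→a[1]=4 → slow++,fast++
(s=2,f=9) a[fast]=5≠0 swap→a[2]=5 → slow++,fast++
(s=3,f=10) a[fast]=3≠0 swap→a[3]=3 → slow++,fast++
(s=4,f=11) a[fast]=0 → fast++
(s=4,f=12) a[fast]=5≠0 swap→a[4]=5 → slow++,fast++
(s=5,f=13) a[fast]=4≠0 swap→a[5]=4 → slow++,fast++
(s=6,f=14) a[fast]=8≠0 swap→a[6]=8 → slow++,fast++
(s=7,f=15) a[fast]=0 → fast++
(s=7,f=16) a[fast]=0 → fast++

[3, 4, 5, 3, 5, 4, 8, 0, 0, 0, 0, 0, 0, 0, 0, 0, 0]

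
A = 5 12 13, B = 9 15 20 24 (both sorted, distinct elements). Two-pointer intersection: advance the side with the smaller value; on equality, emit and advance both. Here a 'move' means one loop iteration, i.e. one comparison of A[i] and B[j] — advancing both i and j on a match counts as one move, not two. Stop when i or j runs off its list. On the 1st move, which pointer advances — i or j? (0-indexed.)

i

i=0 j=0: 5<9, i++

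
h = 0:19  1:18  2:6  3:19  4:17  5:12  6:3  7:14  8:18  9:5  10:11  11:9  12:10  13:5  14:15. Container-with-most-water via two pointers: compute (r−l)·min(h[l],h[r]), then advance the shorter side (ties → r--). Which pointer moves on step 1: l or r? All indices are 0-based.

l=0 r=14: min(19,15)*14=210 best=210 *, r--

r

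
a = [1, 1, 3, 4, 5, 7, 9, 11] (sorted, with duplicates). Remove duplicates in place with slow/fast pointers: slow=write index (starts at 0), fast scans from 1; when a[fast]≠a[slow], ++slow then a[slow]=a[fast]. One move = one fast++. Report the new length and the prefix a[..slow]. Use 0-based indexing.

length 7; prefix = [1, 3, 4, 5, 7, 9, 11]

slow=0 fast=1: a[fast]=1=a[slow] dup, fast++
slow=0 fast=2: a[fast]=3≠a[slow]=1 write a[1]=3, slow++,fast++
slow=1 fast=3: a[fast]=4≠a[slow]=3 write a[2]=4, slow++,fast++
slow=2 fast=4: a[fast]=5≠a[slow]=4 write a[3]=5, slow++,fast++
slow=3 fast=5: a[fast]=7≠a[slow]=5 write a[4]=7, slow++,fast++
slow=4 fast=6: a[fast]=9≠a[slow]=7 write a[5]=9, slow++,fast++
slow=5 fast=7: a[fast]=11≠a[slow]=9 write a[6]=11, slow++,fast++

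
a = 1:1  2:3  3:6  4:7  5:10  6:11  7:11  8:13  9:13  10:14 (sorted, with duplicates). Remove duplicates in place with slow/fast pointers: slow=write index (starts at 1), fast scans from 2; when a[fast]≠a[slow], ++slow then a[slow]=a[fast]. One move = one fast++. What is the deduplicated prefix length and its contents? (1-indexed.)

length 8; prefix = [1, 3, 6, 7, 10, 11, 13, 14]

slow=1 fast=2: a[fast]=3≠a[slow]=1 write a[2]=3, slow++,fast++
slow=2 fast=3: a[fast]=6≠a[slow]=3 write a[3]=6, slow++,fast++
slow=3 fast=4: a[fast]=7≠a[slow]=6 write a[4]=7, slow++,fast++
slow=4 fast=5: a[fast]=10≠a[slow]=7 write a[5]=10, slow++,fast++
slow=5 fast=6: a[fast]=11≠a[slow]=10 write a[6]=11, slow++,fast++
slow=6 fast=7: a[fast]=11=a[slow] dup, fast++
slow=6 fast=8: a[fast]=13≠a[slow]=11 write a[7]=13, slow++,fast++
slow=7 fast=9: a[fast]=13=a[slow] dup, fast++
slow=7 fast=10: a[fast]=14≠a[slow]=13 write a[8]=14, slow++,fast++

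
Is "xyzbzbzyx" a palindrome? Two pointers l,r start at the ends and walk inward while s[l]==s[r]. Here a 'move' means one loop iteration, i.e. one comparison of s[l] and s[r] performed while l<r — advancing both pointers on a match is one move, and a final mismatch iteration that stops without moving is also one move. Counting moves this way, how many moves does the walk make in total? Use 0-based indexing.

4 moves

[0,8] 'x'=='x' → l++,r--
[1,7] 'y'=='y' → l++,r--
[2,6] 'z'=='z' → l++,r--
[3,5] 'b'=='b' → l++,r--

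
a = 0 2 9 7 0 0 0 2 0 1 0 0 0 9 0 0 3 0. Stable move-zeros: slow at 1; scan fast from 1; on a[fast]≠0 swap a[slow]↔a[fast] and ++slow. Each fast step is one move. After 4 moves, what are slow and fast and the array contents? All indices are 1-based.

(s=1,f=1) a[fast]=0 → fast++
(s=1,f=2) a[fast]=2≠0 swap→a[1]=2 → slow++,fast++
(s=2,f=3) a[fast]=9≠0 swap→a[2]=9 → slow++,fast++
(s=3,f=4) a[fast]=7≠0 swap→a[3]=7 → slow++,fast++

slow=4, fast=5, a=[2, 9, 7, 0, 0, 0, 0, 2, 0, 1, 0, 0, 0, 9, 0, 0, 3, 0]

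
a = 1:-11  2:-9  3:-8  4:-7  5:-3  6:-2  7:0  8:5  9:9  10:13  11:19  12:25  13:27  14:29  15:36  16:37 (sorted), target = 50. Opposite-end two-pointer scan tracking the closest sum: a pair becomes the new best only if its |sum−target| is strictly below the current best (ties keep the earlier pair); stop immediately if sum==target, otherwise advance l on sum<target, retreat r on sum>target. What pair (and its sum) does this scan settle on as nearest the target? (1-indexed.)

l=1 r=16: -11+37=26 d=24 *, l++
l=2 r=16: -9+37=28 d=22 *, l++
l=3 r=16: -8+37=29 d=21 *, l++
l=4 r=16: -7+37=30 d=20 *, l++
l=5 r=16: -3+37=34 d=16 *, l++
l=6 r=16: -2+37=35 d=15 *, l++
l=7 r=16: 0+37=37 d=13 *, l++
l=8 r=16: 5+37=42 d=8 *, l++
l=9 r=16: 9+37=46 d=4 *, l++
l=10 r=16: 13+37=50 d=0 *, stop

pair (13, 37) with sum 50 (|Δ|=0)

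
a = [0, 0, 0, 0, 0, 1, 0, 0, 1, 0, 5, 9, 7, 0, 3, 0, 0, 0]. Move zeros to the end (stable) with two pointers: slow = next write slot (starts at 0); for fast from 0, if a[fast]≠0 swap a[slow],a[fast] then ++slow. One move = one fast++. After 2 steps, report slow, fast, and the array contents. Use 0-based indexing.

slow=0, fast=2, a=[0, 0, 0, 0, 0, 1, 0, 0, 1, 0, 5, 9, 7, 0, 3, 0, 0, 0]

(s=0,f=0) a[fast]=0 → fast++
(s=0,f=1) a[fast]=0 → fast++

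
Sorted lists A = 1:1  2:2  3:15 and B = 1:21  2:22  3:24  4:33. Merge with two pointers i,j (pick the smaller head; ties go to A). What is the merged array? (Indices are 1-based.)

[1, 2, 15, 21, 22, 24, 33]

i=1 j=1: A[i]=1<=B[j]=21 take 1, i++
i=2 j=1: A[i]=2<=B[j]=21 take 2, i++
i=3 j=1: A[i]=15<=B[j]=21 take 15, i++
i=4 j=1: A done, take B[j]=21, j++
i=4 j=2: A done, take B[j]=22, j++
i=4 j=3: A done, take B[j]=24, j++
i=4 j=4: A done, take B[j]=33, j++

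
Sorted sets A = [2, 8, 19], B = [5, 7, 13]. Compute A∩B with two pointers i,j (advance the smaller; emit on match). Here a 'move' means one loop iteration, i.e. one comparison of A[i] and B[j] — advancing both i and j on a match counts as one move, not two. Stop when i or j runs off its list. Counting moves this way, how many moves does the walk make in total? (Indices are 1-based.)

5 moves

i=1 j=1: 2<5, i++
i=2 j=1: 8>5, j++
i=2 j=2: 8>7, j++
i=2 j=3: 8<13, i++
i=3 j=3: 19>13, j++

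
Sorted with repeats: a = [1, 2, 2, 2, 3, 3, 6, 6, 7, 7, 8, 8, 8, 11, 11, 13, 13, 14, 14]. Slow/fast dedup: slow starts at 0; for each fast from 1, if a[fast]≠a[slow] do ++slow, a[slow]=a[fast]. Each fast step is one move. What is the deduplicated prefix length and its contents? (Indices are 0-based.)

(s=0,f=1) a[fast]=2≠a[slow]=1 write a[1]=2 → slow++,fast++
(s=1,f=2) a[fast]=2=a[slow] dup → fast++
(s=1,f=3) a[fast]=2=a[slow] dup → fast++
(s=1,f=4) a[fast]=3≠a[slow]=2 write a[2]=3 → slow++,fast++
(s=2,f=5) a[fast]=3=a[slow] dup → fast++
(s=2,f=6) a[fast]=6≠a[slow]=3 write a[3]=6 → slow++,fast++
(s=3,f=7) a[fast]=6=a[slow] dup → fast++
(s=3,f=8) a[fast]=7≠a[slow]=6 write a[4]=7 → slow++,fast++
(s=4,f=9) a[fast]=7=a[slow] dup → fast++
(s=4,f=10) a[fast]=8≠a[slow]=7 write a[5]=8 → slow++,fast++
(s=5,f=11) a[fast]=8=a[slow] dup → fast++
(s=5,f=12) a[fast]=8=a[slow] dup → fast++
(s=5,f=13) a[fast]=11≠a[slow]=8 write a[6]=11 → slow++,fast++
(s=6,f=14) a[fast]=11=a[slow] dup → fast++
(s=6,f=15) a[fast]=13≠a[slow]=11 write a[7]=13 → slow++,fast++
(s=7,f=16) a[fast]=13=a[slow] dup → fast++
(s=7,f=17) a[fast]=14≠a[slow]=13 write a[8]=14 → slow++,fast++
(s=8,f=18) a[fast]=14=a[slow] dup → fast++

length 9; prefix = [1, 2, 3, 6, 7, 8, 11, 13, 14]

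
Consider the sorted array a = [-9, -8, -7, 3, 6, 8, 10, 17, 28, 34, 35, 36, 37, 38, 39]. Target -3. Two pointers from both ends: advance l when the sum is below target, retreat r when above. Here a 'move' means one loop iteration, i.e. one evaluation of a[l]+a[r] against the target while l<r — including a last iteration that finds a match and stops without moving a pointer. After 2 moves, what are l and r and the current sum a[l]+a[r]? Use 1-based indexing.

[1,15] -9+39=30 >-3 → r--
[1,14] -9+38=29 >-3 → r--

l=1, r=13, sum=28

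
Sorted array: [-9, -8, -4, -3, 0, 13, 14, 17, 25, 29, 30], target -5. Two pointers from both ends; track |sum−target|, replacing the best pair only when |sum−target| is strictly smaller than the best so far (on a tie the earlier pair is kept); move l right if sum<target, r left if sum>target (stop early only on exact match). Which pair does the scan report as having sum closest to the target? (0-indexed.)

l=0 r=10: -9+30=21 d=26 *, r--
l=0 r=9: -9+29=20 d=25 *, r--
l=0 r=8: -9+25=16 d=21 *, r--
l=0 r=7: -9+17=8 d=13 *, r--
l=0 r=6: -9+14=5 d=10 *, r--
l=0 r=5: -9+13=4 d=9 *, r--
l=0 r=4: -9+0=-9 d=4 *, l++
l=1 r=4: -8+0=-8 d=3 *, l++
l=2 r=4: -4+0=-4 d=1 *, r--
l=2 r=3: -4+-3=-7 d=2, l++

pair (-4, 0) with sum -4 (|Δ|=1)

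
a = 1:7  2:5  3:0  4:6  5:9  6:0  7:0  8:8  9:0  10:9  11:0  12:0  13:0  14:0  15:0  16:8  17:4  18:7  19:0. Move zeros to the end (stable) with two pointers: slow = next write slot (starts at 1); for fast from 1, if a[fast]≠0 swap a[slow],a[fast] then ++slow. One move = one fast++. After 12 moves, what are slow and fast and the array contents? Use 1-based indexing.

slow=7, fast=13, a=[7, 5, 6, 9, 8, 9, 0, 0, 0, 0, 0, 0, 0, 0, 0, 8, 4, 7, 0]

(s=1,f=1) a[fast]=7≠0 swap→a[1]=7 → slow++,fast++
(s=2,f=2) a[fast]=5≠0 swap→a[2]=5 → slow++,fast++
(s=3,f=3) a[fast]=0 → fast++
(s=3,f=4) a[fast]=6≠0 swap→a[3]=6 → slow++,fast++
(s=4,f=5) a[fast]=9≠0 swap→a[4]=9 → slow++,fast++
(s=5,f=6) a[fast]=0 → fast++
(s=5,f=7) a[fast]=0 → fast++
(s=5,f=8) a[fast]=8≠0 swap→a[5]=8 → slow++,fast++
(s=6,f=9) a[fast]=0 → fast++
(s=6,f=10) a[fast]=9≠0 swap→a[6]=9 → slow++,fast++
(s=7,f=11) a[fast]=0 → fast++
(s=7,f=12) a[fast]=0 → fast++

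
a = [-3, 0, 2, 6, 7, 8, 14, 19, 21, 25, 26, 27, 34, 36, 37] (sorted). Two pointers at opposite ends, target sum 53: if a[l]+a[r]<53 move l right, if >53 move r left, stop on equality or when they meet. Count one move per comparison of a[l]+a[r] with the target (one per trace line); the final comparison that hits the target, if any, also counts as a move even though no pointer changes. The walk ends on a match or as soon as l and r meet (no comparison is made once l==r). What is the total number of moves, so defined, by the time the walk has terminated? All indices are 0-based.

10 moves

[0,14] -3+37=34 <53 → l++
[1,14] 0+37=37 <53 → l++
[2,14] 2+37=39 <53 → l++
[3,14] 6+37=43 <53 → l++
[4,14] 7+37=44 <53 → l++
[5,14] 8+37=45 <53 → l++
[6,14] 14+37=51 <53 → l++
[7,14] 19+37=56 >53 → r--
[7,13] 19+36=55 >53 → r--
[7,12] 19+34=53 → found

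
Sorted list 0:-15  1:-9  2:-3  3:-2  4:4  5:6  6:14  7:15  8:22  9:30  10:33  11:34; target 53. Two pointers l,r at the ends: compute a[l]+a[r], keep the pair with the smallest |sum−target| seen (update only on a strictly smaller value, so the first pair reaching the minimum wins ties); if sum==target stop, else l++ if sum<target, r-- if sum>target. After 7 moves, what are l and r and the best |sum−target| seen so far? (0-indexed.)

[0,11] -15+34=19 d=34 * → l++
[1,11] -9+34=25 d=28 * → l++
[2,11] -3+34=31 d=22 * → l++
[3,11] -2+34=32 d=21 * → l++
[4,11] 4+34=38 d=15 * → l++
[5,11] 6+34=40 d=13 * → l++
[6,11] 14+34=48 d=5 * → l++

l=7, r=11, best |Δ|=5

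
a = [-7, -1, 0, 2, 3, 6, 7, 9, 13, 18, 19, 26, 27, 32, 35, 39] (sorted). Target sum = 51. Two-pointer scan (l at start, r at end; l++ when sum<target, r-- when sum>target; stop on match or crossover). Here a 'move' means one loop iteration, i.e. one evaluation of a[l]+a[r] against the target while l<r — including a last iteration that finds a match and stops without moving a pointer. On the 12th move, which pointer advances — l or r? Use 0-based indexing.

[0,15] -7+39=32 <51 → l++
[1,15] -1+39=38 <51 → l++
[2,15] 0+39=39 <51 → l++
[3,15] 2+39=41 <51 → l++
[4,15] 3+39=42 <51 → l++
[5,15] 6+39=45 <51 → l++
[6,15] 7+39=46 <51 → l++
[7,15] 9+39=48 <51 → l++
[8,15] 13+39=52 >51 → r--
[8,14] 13+35=48 <51 → l++
[9,14] 18+35=53 >51 → r--
[9,13] 18+32=50 <51 → l++

l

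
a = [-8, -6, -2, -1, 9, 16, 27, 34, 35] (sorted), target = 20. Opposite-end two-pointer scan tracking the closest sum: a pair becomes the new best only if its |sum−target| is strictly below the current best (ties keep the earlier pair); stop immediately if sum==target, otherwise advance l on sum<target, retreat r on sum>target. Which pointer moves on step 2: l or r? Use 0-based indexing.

[0,8] -8+35=27 d=7 * → r--
[0,7] -8+34=26 d=6 * → r--

r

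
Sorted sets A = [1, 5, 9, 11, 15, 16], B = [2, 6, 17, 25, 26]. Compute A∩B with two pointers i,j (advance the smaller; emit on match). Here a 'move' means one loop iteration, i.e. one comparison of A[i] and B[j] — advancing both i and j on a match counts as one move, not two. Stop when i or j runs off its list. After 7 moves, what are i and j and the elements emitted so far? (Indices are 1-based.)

[i=1,j=1] 1<2 → i++
[i=2,j=1] 5>2 → j++
[i=2,j=2] 5<6 → i++
[i=3,j=2] 9>6 → j++
[i=3,j=3] 9<17 → i++
[i=4,j=3] 11<17 → i++
[i=5,j=3] 15<17 → i++

i=6, j=3, emitted=[]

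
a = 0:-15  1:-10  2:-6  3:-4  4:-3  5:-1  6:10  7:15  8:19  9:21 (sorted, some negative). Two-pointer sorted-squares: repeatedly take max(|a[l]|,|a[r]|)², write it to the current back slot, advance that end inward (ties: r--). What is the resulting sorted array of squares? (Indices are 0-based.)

l=0 r=9: |-15|<=|21| out[9]=441, r--
l=0 r=8: |-15|<=|19| out[8]=361, r--
l=0 r=7: |-15|<=|15| out[7]=225, r--
l=0 r=6: |-15|>|10| out[6]=225, l++
l=1 r=6: |-10|<=|10| out[5]=100, r--
l=1 r=5: |-10|>|-1| out[4]=100, l++
l=2 r=5: |-6|>|-1| out[3]=36, l++
l=3 r=5: |-4|>|-1| out[2]=16, l++
l=4 r=5: |-3|>|-1| out[1]=9, l++
l=5 r=5: |-1|<=|-1| out[0]=1, r--

[1, 9, 16, 36, 100, 100, 225, 225, 361, 441]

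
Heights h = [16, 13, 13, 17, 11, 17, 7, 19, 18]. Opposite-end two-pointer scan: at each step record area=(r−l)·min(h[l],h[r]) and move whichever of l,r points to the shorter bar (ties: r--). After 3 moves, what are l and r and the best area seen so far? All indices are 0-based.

l=0 r=8: min(16,18)*8=128 best=128 *, l++
l=1 r=8: min(13,18)*7=91 best=128, l++
l=2 r=8: min(13,18)*6=78 best=128, l++

l=3, r=8, best area=128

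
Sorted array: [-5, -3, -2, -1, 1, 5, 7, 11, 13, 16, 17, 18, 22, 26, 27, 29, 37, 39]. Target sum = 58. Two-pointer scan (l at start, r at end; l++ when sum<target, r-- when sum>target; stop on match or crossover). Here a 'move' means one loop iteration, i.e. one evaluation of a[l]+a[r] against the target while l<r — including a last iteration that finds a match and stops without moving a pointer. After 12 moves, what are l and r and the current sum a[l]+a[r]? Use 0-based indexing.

l=12, r=17, sum=61

l=0 r=17: -5+39=34 <58, l++
l=1 r=17: -3+39=36 <58, l++
l=2 r=17: -2+39=37 <58, l++
l=3 r=17: -1+39=38 <58, l++
l=4 r=17: 1+39=40 <58, l++
l=5 r=17: 5+39=44 <58, l++
l=6 r=17: 7+39=46 <58, l++
l=7 r=17: 11+39=50 <58, l++
l=8 r=17: 13+39=52 <58, l++
l=9 r=17: 16+39=55 <58, l++
l=10 r=17: 17+39=56 <58, l++
l=11 r=17: 18+39=57 <58, l++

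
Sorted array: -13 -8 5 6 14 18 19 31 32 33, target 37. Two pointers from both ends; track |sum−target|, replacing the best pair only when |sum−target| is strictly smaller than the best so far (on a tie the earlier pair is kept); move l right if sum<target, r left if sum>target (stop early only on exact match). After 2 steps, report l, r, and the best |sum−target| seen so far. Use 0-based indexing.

l=2, r=9, best |Δ|=12

[0,9] -13+33=20 d=17 * → l++
[1,9] -8+33=25 d=12 * → l++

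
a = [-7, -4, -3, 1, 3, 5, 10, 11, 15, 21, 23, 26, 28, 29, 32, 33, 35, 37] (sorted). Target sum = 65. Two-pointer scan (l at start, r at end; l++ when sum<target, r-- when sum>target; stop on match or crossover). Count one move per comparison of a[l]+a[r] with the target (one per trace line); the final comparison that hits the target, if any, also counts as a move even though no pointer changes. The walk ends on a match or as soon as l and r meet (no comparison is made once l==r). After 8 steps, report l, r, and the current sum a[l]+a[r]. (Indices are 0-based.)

l=8, r=17, sum=52

l=0 r=17: -7+37=30 <65, l++
l=1 r=17: -4+37=33 <65, l++
l=2 r=17: -3+37=34 <65, l++
l=3 r=17: 1+37=38 <65, l++
l=4 r=17: 3+37=40 <65, l++
l=5 r=17: 5+37=42 <65, l++
l=6 r=17: 10+37=47 <65, l++
l=7 r=17: 11+37=48 <65, l++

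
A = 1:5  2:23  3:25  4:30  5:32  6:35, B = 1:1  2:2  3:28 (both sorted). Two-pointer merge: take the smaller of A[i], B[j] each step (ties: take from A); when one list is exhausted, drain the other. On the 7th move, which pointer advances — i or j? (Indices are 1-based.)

i

[i=1,j=1] A[i]=5>B[j]=1 take 1 → j++
[i=1,j=2] A[i]=5>B[j]=2 take 2 → j++
[i=1,j=3] A[i]=5<=B[j]=28 take 5 → i++
[i=2,j=3] A[i]=23<=B[j]=28 take 23 → i++
[i=3,j=3] A[i]=25<=B[j]=28 take 25 → i++
[i=4,j=3] A[i]=30>B[j]=28 take 28 → j++
[i=4,j=4] B done, take A[i]=30 → i++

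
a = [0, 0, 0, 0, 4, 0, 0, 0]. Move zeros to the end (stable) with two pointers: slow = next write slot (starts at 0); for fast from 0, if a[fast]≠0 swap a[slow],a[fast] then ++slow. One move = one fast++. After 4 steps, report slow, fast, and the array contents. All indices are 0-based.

(s=0,f=0) a[fast]=0 → fast++
(s=0,f=1) a[fast]=0 → fast++
(s=0,f=2) a[fast]=0 → fast++
(s=0,f=3) a[fast]=0 → fast++

slow=0, fast=4, a=[0, 0, 0, 0, 4, 0, 0, 0]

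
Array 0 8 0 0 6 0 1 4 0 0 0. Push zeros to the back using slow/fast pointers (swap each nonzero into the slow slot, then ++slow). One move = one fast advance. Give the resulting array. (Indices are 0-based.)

slow=0 fast=0: a[fast]=0, fast++
slow=0 fast=1: a[fast]=8≠0 swap→a[0]=8, slow++,fast++
slow=1 fast=2: a[fast]=0, fast++
slow=1 fast=3: a[fast]=0, fast++
slow=1 fast=4: a[fast]=6≠0 swap→a[1]=6, slow++,fast++
slow=2 fast=5: a[fast]=0, fast++
slow=2 fast=6: a[fast]=1≠0 swap→a[2]=1, slow++,fast++
slow=3 fast=7: a[fast]=4≠0 swap→a[3]=4, slow++,fast++
slow=4 fast=8: a[fast]=0, fast++
slow=4 fast=9: a[fast]=0, fast++
slow=4 fast=10: a[fast]=0, fast++

[8, 6, 1, 4, 0, 0, 0, 0, 0, 0, 0]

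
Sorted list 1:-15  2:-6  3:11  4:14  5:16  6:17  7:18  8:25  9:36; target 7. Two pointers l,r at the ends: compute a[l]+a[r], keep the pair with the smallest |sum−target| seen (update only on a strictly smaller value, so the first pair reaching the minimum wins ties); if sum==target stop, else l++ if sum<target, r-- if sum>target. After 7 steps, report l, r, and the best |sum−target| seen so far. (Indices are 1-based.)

l=2, r=3, best |Δ|=1

l=1 r=9: -15+36=21 d=14 *, r--
l=1 r=8: -15+25=10 d=3 *, r--
l=1 r=7: -15+18=3 d=4, l++
l=2 r=7: -6+18=12 d=5, r--
l=2 r=6: -6+17=11 d=4, r--
l=2 r=5: -6+16=10 d=3, r--
l=2 r=4: -6+14=8 d=1 *, r--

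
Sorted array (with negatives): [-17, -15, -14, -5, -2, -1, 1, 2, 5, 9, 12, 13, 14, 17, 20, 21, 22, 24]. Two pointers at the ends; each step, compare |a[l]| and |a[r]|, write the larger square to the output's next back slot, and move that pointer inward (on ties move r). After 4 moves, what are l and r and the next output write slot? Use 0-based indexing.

[0,17] |-17|<=|24| out[17]=576 → r--
[0,16] |-17|<=|22| out[16]=484 → r--
[0,15] |-17|<=|21| out[15]=441 → r--
[0,14] |-17|<=|20| out[14]=400 → r--

l=0, r=13, next write slot=13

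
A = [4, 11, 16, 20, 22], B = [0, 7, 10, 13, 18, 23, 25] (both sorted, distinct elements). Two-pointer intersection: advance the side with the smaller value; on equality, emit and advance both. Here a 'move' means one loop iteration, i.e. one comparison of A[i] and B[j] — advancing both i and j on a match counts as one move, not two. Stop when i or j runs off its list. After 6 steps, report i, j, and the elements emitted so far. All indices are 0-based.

[i=0,j=0] 4>0 → j++
[i=0,j=1] 4<7 → i++
[i=1,j=1] 11>7 → j++
[i=1,j=2] 11>10 → j++
[i=1,j=3] 11<13 → i++
[i=2,j=3] 16>13 → j++

i=2, j=4, emitted=[]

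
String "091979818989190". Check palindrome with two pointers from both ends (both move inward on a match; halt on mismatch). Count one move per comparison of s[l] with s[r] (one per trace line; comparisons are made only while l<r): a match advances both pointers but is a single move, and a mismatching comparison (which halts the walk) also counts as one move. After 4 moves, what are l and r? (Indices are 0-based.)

l=4, r=10

[0,14] '0'=='0' → l++,r--
[1,13] '9'=='9' → l++,r--
[2,12] '1'=='1' → l++,r--
[3,11] '9'=='9' → l++,r--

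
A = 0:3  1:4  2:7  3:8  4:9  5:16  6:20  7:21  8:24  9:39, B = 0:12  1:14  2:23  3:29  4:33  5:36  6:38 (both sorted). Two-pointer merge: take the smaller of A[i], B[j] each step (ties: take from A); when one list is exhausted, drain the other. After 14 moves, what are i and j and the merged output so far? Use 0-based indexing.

i=9, j=5, merged so far=[3, 4, 7, 8, 9, 12, 14, 16, 20, 21, 23, 24, 29, 33]

i=0 j=0: A[i]=3<=B[j]=12 take 3, i++
i=1 j=0: A[i]=4<=B[j]=12 take 4, i++
i=2 j=0: A[i]=7<=B[j]=12 take 7, i++
i=3 j=0: A[i]=8<=B[j]=12 take 8, i++
i=4 j=0: A[i]=9<=B[j]=12 take 9, i++
i=5 j=0: A[i]=16>B[j]=12 take 12, j++
i=5 j=1: A[i]=16>B[j]=14 take 14, j++
i=5 j=2: A[i]=16<=B[j]=23 take 16, i++
i=6 j=2: A[i]=20<=B[j]=23 take 20, i++
i=7 j=2: A[i]=21<=B[j]=23 take 21, i++
i=8 j=2: A[i]=24>B[j]=23 take 23, j++
i=8 j=3: A[i]=24<=B[j]=29 take 24, i++
i=9 j=3: A[i]=39>B[j]=29 take 29, j++
i=9 j=4: A[i]=39>B[j]=33 take 33, j++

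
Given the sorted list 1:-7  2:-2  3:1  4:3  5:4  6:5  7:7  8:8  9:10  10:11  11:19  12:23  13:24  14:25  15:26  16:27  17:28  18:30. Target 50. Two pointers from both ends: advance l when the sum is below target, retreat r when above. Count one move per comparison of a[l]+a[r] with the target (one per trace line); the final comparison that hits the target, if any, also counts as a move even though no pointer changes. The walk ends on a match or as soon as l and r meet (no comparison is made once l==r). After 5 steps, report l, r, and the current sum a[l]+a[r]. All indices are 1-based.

l=6, r=18, sum=35

[1,18] -7+30=23 <50 → l++
[2,18] -2+30=28 <50 → l++
[3,18] 1+30=31 <50 → l++
[4,18] 3+30=33 <50 → l++
[5,18] 4+30=34 <50 → l++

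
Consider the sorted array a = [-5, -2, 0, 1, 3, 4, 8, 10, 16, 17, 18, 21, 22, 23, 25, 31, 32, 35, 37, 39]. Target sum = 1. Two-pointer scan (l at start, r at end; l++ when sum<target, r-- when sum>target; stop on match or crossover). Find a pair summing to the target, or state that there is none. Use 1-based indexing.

(-2, 3)

l=1 r=20: -5+39=34 >1, r--
l=1 r=19: -5+37=32 >1, r--
l=1 r=18: -5+35=30 >1, r--
l=1 r=17: -5+32=27 >1, r--
l=1 r=16: -5+31=26 >1, r--
l=1 r=15: -5+25=20 >1, r--
l=1 r=14: -5+23=18 >1, r--
l=1 r=13: -5+22=17 >1, r--
l=1 r=12: -5+21=16 >1, r--
l=1 r=11: -5+18=13 >1, r--
l=1 r=10: -5+17=12 >1, r--
l=1 r=9: -5+16=11 >1, r--
l=1 r=8: -5+10=5 >1, r--
l=1 r=7: -5+8=3 >1, r--
l=1 r=6: -5+4=-1 <1, l++
l=2 r=6: -2+4=2 >1, r--
l=2 r=5: -2+3=1, found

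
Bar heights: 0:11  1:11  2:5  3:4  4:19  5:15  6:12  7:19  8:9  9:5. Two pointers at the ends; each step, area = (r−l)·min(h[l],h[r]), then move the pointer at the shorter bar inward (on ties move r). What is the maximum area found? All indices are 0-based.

l=0 r=9: min(11,5)*9=45 best=45 *, r--
l=0 r=8: min(11,9)*8=72 best=72 *, r--
l=0 r=7: min(11,19)*7=77 best=77 *, l++
l=1 r=7: min(11,19)*6=66 best=77, l++
l=2 r=7: min(5,19)*5=25 best=77, l++
l=3 r=7: min(4,19)*4=16 best=77, l++
l=4 r=7: min(19,19)*3=57 best=77, r--
l=4 r=6: min(19,12)*2=24 best=77, r--
l=4 r=5: min(19,15)*1=15 best=77, r--

max area = 77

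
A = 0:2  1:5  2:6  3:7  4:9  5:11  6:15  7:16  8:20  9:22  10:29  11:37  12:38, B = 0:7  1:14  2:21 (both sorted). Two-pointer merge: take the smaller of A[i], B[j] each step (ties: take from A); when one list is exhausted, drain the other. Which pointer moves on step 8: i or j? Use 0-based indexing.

j

i=0 j=0: A[i]=2<=B[j]=7 take 2, i++
i=1 j=0: A[i]=5<=B[j]=7 take 5, i++
i=2 j=0: A[i]=6<=B[j]=7 take 6, i++
i=3 j=0: A[i]=7<=B[j]=7 take 7, i++
i=4 j=0: A[i]=9>B[j]=7 take 7, j++
i=4 j=1: A[i]=9<=B[j]=14 take 9, i++
i=5 j=1: A[i]=11<=B[j]=14 take 11, i++
i=6 j=1: A[i]=15>B[j]=14 take 14, j++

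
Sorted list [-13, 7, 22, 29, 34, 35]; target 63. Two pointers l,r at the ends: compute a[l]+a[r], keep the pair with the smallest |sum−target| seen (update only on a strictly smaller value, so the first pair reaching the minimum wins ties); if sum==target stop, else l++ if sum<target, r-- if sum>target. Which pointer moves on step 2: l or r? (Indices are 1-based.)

l

[1,6] -13+35=22 d=41 * → l++
[2,6] 7+35=42 d=21 * → l++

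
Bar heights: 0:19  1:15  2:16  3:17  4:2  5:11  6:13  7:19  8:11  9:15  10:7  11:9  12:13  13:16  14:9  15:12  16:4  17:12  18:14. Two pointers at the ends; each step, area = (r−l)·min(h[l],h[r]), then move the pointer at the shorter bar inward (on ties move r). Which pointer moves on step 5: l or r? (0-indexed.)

r

[0,18] min(19,14)*18=252 best=252 * → r--
[0,17] min(19,12)*17=204 best=252 → r--
[0,16] min(19,4)*16=64 best=252 → r--
[0,15] min(19,12)*15=180 best=252 → r--
[0,14] min(19,9)*14=126 best=252 → r--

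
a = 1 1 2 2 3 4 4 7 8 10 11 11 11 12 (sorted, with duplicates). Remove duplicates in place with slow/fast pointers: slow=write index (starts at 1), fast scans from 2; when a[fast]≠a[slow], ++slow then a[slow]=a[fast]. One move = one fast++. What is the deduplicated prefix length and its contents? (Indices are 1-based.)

length 9; prefix = [1, 2, 3, 4, 7, 8, 10, 11, 12]

(s=1,f=2) a[fast]=1=a[slow] dup → fast++
(s=1,f=3) a[fast]=2≠a[slow]=1 write a[2]=2 → slow++,fast++
(s=2,f=4) a[fast]=2=a[slow] dup → fast++
(s=2,f=5) a[fast]=3≠a[slow]=2 write a[3]=3 → slow++,fast++
(s=3,f=6) a[fast]=4≠a[slow]=3 write a[4]=4 → slow++,fast++
(s=4,f=7) a[fast]=4=a[slow] dup → fast++
(s=4,f=8) a[fast]=7≠a[slow]=4 write a[5]=7 → slow++,fast++
(s=5,f=9) a[fast]=8≠a[slow]=7 write a[6]=8 → slow++,fast++
(s=6,f=10) a[fast]=10≠a[slow]=8 write a[7]=10 → slow++,fast++
(s=7,f=11) a[fast]=11≠a[slow]=10 write a[8]=11 → slow++,fast++
(s=8,f=12) a[fast]=11=a[slow] dup → fast++
(s=8,f=13) a[fast]=11=a[slow] dup → fast++
(s=8,f=14) a[fast]=12≠a[slow]=11 write a[9]=12 → slow++,fast++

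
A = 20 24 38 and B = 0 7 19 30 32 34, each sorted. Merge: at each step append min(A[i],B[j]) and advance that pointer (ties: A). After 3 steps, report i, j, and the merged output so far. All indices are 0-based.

i=0, j=3, merged so far=[0, 7, 19]

[i=0,j=0] A[i]=20>B[j]=0 take 0 → j++
[i=0,j=1] A[i]=20>B[j]=7 take 7 → j++
[i=0,j=2] A[i]=20>B[j]=19 take 19 → j++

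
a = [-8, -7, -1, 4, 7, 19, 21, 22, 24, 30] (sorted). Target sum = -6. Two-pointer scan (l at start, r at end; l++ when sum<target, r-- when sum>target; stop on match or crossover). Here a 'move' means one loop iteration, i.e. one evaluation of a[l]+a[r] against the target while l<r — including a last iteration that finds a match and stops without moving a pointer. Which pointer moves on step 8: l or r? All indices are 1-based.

l

[1,10] -8+30=22 >-6 → r--
[1,9] -8+24=16 >-6 → r--
[1,8] -8+22=14 >-6 → r--
[1,7] -8+21=13 >-6 → r--
[1,6] -8+19=11 >-6 → r--
[1,5] -8+7=-1 >-6 → r--
[1,4] -8+4=-4 >-6 → r--
[1,3] -8+-1=-9 <-6 → l++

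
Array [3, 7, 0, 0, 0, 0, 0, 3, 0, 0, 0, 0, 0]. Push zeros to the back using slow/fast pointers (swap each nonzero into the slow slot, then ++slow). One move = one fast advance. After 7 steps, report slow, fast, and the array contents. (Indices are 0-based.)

slow=2, fast=7, a=[3, 7, 0, 0, 0, 0, 0, 3, 0, 0, 0, 0, 0]

slow=0 fast=0: a[fast]=3≠0 swap→a[0]=3, slow++,fast++
slow=1 fast=1: a[fast]=7≠0 swap→a[1]=7, slow++,fast++
slow=2 fast=2: a[fast]=0, fast++
slow=2 fast=3: a[fast]=0, fast++
slow=2 fast=4: a[fast]=0, fast++
slow=2 fast=5: a[fast]=0, fast++
slow=2 fast=6: a[fast]=0, fast++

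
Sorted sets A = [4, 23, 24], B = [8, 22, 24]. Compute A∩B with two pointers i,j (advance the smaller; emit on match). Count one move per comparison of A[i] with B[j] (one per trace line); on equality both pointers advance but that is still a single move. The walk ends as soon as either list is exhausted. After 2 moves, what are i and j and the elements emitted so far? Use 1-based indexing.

i=2, j=2, emitted=[]

[i=1,j=1] 4<8 → i++
[i=2,j=1] 23>8 → j++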